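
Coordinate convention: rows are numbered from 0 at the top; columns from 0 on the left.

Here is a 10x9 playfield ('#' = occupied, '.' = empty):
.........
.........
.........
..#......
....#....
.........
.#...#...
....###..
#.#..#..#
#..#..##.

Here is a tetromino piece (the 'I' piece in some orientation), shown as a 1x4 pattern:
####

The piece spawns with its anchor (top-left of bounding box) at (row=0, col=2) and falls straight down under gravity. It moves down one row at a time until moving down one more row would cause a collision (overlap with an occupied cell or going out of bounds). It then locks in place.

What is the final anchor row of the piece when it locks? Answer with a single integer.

Spawn at (row=0, col=2). Try each row:
  row 0: fits
  row 1: fits
  row 2: fits
  row 3: blocked -> lock at row 2

Answer: 2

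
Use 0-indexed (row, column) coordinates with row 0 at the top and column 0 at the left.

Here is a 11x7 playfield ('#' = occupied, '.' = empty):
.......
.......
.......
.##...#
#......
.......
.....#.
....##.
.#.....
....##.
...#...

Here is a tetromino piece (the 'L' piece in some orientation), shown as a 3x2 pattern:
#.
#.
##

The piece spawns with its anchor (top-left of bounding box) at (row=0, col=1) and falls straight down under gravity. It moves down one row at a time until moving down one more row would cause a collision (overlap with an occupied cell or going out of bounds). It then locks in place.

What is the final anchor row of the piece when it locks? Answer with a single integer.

Answer: 0

Derivation:
Spawn at (row=0, col=1). Try each row:
  row 0: fits
  row 1: blocked -> lock at row 0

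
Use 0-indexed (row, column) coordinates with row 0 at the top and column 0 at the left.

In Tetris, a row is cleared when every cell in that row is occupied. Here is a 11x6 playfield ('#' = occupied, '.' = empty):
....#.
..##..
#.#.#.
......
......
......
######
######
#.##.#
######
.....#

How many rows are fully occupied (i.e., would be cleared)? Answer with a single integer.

Answer: 3

Derivation:
Check each row:
  row 0: 5 empty cells -> not full
  row 1: 4 empty cells -> not full
  row 2: 3 empty cells -> not full
  row 3: 6 empty cells -> not full
  row 4: 6 empty cells -> not full
  row 5: 6 empty cells -> not full
  row 6: 0 empty cells -> FULL (clear)
  row 7: 0 empty cells -> FULL (clear)
  row 8: 2 empty cells -> not full
  row 9: 0 empty cells -> FULL (clear)
  row 10: 5 empty cells -> not full
Total rows cleared: 3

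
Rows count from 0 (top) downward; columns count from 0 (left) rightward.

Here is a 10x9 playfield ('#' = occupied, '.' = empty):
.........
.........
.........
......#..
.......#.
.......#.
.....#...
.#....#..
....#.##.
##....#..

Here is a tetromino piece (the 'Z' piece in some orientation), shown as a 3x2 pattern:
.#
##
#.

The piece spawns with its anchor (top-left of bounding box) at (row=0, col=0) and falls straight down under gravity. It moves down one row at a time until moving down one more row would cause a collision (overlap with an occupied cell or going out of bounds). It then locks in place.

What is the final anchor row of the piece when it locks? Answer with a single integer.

Answer: 5

Derivation:
Spawn at (row=0, col=0). Try each row:
  row 0: fits
  row 1: fits
  row 2: fits
  row 3: fits
  row 4: fits
  row 5: fits
  row 6: blocked -> lock at row 5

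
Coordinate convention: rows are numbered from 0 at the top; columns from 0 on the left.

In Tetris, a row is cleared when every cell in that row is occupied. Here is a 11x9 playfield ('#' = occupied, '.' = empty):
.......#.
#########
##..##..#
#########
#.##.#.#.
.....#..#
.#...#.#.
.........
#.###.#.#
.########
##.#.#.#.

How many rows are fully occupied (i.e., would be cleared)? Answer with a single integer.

Check each row:
  row 0: 8 empty cells -> not full
  row 1: 0 empty cells -> FULL (clear)
  row 2: 4 empty cells -> not full
  row 3: 0 empty cells -> FULL (clear)
  row 4: 4 empty cells -> not full
  row 5: 7 empty cells -> not full
  row 6: 6 empty cells -> not full
  row 7: 9 empty cells -> not full
  row 8: 3 empty cells -> not full
  row 9: 1 empty cell -> not full
  row 10: 4 empty cells -> not full
Total rows cleared: 2

Answer: 2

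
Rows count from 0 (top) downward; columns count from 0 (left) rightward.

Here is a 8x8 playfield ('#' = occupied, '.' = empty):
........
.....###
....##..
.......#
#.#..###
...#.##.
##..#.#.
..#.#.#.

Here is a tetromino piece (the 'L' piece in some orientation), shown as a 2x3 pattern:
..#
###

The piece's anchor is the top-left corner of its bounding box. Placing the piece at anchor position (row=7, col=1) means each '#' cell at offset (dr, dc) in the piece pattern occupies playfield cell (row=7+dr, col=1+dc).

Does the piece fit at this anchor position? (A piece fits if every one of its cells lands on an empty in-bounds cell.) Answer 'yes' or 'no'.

Answer: no

Derivation:
Check each piece cell at anchor (7, 1):
  offset (0,2) -> (7,3): empty -> OK
  offset (1,0) -> (8,1): out of bounds -> FAIL
  offset (1,1) -> (8,2): out of bounds -> FAIL
  offset (1,2) -> (8,3): out of bounds -> FAIL
All cells valid: no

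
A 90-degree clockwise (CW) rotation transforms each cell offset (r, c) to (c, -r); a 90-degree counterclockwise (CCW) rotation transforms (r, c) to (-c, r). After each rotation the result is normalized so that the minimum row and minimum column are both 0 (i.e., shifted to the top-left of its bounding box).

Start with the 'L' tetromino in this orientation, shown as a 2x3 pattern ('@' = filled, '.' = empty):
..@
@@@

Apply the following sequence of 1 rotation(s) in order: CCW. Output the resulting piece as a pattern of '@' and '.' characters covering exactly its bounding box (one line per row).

Start:
..@
@@@
After rotation 1 (CCW):
@@
.@
.@

Answer: @@
.@
.@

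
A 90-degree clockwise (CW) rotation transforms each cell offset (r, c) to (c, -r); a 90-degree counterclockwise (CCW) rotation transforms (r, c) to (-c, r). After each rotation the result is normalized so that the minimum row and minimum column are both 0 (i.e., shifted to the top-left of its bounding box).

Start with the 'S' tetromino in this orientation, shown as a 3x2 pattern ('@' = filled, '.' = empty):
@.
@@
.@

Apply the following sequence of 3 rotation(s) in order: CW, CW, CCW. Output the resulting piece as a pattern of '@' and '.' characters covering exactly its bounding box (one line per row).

Answer: .@@
@@.

Derivation:
Start:
@.
@@
.@
After rotation 1 (CW):
.@@
@@.
After rotation 2 (CW):
@.
@@
.@
After rotation 3 (CCW):
.@@
@@.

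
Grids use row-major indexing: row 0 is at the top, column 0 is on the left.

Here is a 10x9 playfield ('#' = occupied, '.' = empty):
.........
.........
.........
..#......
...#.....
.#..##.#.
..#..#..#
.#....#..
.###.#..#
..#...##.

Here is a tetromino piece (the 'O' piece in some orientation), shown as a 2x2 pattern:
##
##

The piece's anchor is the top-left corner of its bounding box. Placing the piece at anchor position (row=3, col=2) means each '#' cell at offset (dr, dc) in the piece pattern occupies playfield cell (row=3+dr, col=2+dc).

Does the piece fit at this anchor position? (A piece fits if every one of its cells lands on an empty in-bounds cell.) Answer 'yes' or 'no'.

Answer: no

Derivation:
Check each piece cell at anchor (3, 2):
  offset (0,0) -> (3,2): occupied ('#') -> FAIL
  offset (0,1) -> (3,3): empty -> OK
  offset (1,0) -> (4,2): empty -> OK
  offset (1,1) -> (4,3): occupied ('#') -> FAIL
All cells valid: no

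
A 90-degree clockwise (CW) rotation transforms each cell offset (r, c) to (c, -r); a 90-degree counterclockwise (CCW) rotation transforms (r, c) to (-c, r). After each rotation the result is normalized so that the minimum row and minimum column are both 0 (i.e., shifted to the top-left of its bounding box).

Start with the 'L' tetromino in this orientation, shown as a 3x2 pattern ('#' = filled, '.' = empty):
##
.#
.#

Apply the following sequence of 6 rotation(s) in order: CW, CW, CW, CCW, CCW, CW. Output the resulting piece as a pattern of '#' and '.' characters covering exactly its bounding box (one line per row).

Answer: #.
#.
##

Derivation:
Start:
##
.#
.#
After rotation 1 (CW):
..#
###
After rotation 2 (CW):
#.
#.
##
After rotation 3 (CW):
###
#..
After rotation 4 (CCW):
#.
#.
##
After rotation 5 (CCW):
..#
###
After rotation 6 (CW):
#.
#.
##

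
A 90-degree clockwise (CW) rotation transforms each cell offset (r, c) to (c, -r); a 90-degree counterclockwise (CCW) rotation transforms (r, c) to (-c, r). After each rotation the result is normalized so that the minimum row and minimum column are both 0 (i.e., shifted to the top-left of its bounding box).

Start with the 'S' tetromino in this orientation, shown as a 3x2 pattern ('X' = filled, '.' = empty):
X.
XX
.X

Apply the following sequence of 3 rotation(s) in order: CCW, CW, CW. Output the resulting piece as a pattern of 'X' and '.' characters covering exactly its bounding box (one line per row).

Start:
X.
XX
.X
After rotation 1 (CCW):
.XX
XX.
After rotation 2 (CW):
X.
XX
.X
After rotation 3 (CW):
.XX
XX.

Answer: .XX
XX.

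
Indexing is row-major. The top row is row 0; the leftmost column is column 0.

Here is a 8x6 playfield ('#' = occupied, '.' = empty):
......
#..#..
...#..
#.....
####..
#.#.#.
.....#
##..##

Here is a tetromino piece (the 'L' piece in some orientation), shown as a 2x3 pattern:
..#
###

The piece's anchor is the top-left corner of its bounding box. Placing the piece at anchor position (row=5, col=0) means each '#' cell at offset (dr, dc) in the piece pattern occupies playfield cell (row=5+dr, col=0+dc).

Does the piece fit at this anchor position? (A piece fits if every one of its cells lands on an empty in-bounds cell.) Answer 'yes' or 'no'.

Answer: no

Derivation:
Check each piece cell at anchor (5, 0):
  offset (0,2) -> (5,2): occupied ('#') -> FAIL
  offset (1,0) -> (6,0): empty -> OK
  offset (1,1) -> (6,1): empty -> OK
  offset (1,2) -> (6,2): empty -> OK
All cells valid: no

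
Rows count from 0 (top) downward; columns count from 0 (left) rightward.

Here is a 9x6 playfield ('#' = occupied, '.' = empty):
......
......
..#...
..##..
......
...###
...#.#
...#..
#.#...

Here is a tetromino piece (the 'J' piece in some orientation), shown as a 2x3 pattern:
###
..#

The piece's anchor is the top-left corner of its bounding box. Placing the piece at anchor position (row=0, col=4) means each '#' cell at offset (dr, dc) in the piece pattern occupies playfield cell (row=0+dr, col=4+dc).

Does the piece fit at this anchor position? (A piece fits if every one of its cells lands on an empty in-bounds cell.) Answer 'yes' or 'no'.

Answer: no

Derivation:
Check each piece cell at anchor (0, 4):
  offset (0,0) -> (0,4): empty -> OK
  offset (0,1) -> (0,5): empty -> OK
  offset (0,2) -> (0,6): out of bounds -> FAIL
  offset (1,2) -> (1,6): out of bounds -> FAIL
All cells valid: no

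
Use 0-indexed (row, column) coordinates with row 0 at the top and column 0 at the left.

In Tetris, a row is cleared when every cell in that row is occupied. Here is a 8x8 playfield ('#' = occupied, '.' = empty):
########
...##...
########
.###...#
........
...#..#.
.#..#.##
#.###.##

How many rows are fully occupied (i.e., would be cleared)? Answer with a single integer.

Answer: 2

Derivation:
Check each row:
  row 0: 0 empty cells -> FULL (clear)
  row 1: 6 empty cells -> not full
  row 2: 0 empty cells -> FULL (clear)
  row 3: 4 empty cells -> not full
  row 4: 8 empty cells -> not full
  row 5: 6 empty cells -> not full
  row 6: 4 empty cells -> not full
  row 7: 2 empty cells -> not full
Total rows cleared: 2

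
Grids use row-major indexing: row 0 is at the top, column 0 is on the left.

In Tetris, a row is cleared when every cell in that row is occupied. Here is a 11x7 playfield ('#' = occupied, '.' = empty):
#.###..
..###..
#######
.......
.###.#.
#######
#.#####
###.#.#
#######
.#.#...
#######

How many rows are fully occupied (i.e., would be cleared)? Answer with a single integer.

Check each row:
  row 0: 3 empty cells -> not full
  row 1: 4 empty cells -> not full
  row 2: 0 empty cells -> FULL (clear)
  row 3: 7 empty cells -> not full
  row 4: 3 empty cells -> not full
  row 5: 0 empty cells -> FULL (clear)
  row 6: 1 empty cell -> not full
  row 7: 2 empty cells -> not full
  row 8: 0 empty cells -> FULL (clear)
  row 9: 5 empty cells -> not full
  row 10: 0 empty cells -> FULL (clear)
Total rows cleared: 4

Answer: 4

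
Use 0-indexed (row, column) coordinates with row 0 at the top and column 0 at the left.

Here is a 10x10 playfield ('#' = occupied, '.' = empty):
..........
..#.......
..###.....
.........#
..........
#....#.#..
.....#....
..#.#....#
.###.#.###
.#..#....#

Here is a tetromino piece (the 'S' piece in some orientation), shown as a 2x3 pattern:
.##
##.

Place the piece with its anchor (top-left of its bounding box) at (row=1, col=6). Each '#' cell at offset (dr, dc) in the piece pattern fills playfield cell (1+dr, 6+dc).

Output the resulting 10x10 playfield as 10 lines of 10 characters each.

Fill (1+0,6+1) = (1,7)
Fill (1+0,6+2) = (1,8)
Fill (1+1,6+0) = (2,6)
Fill (1+1,6+1) = (2,7)

Answer: ..........
..#....##.
..###.##..
.........#
..........
#....#.#..
.....#....
..#.#....#
.###.#.###
.#..#....#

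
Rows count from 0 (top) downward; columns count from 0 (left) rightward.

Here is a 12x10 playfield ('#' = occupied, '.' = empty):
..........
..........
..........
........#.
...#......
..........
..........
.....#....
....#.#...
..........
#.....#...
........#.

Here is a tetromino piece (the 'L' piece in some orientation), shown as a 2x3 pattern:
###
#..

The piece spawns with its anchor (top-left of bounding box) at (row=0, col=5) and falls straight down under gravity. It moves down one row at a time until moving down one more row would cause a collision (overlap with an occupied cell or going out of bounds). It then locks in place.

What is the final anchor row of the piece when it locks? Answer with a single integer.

Answer: 5

Derivation:
Spawn at (row=0, col=5). Try each row:
  row 0: fits
  row 1: fits
  row 2: fits
  row 3: fits
  row 4: fits
  row 5: fits
  row 6: blocked -> lock at row 5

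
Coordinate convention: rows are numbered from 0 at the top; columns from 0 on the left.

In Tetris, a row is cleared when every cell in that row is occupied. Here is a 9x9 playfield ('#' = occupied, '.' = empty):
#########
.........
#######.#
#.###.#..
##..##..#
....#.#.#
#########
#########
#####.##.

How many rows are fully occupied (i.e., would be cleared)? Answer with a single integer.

Check each row:
  row 0: 0 empty cells -> FULL (clear)
  row 1: 9 empty cells -> not full
  row 2: 1 empty cell -> not full
  row 3: 4 empty cells -> not full
  row 4: 4 empty cells -> not full
  row 5: 6 empty cells -> not full
  row 6: 0 empty cells -> FULL (clear)
  row 7: 0 empty cells -> FULL (clear)
  row 8: 2 empty cells -> not full
Total rows cleared: 3

Answer: 3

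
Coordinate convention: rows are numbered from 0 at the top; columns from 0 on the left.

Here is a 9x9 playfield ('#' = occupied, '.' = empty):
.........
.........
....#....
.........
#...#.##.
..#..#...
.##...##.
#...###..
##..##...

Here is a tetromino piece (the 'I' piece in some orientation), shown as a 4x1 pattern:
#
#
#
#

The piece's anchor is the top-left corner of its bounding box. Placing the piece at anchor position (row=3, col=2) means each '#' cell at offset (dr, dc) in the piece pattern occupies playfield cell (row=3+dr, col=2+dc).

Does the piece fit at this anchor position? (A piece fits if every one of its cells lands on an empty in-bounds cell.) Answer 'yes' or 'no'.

Check each piece cell at anchor (3, 2):
  offset (0,0) -> (3,2): empty -> OK
  offset (1,0) -> (4,2): empty -> OK
  offset (2,0) -> (5,2): occupied ('#') -> FAIL
  offset (3,0) -> (6,2): occupied ('#') -> FAIL
All cells valid: no

Answer: no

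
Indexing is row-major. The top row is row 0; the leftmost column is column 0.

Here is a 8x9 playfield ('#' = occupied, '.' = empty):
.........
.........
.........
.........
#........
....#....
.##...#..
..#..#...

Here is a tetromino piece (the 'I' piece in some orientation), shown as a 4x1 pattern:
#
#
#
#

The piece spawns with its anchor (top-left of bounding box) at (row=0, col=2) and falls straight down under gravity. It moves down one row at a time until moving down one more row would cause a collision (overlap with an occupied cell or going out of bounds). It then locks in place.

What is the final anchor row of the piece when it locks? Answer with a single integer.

Answer: 2

Derivation:
Spawn at (row=0, col=2). Try each row:
  row 0: fits
  row 1: fits
  row 2: fits
  row 3: blocked -> lock at row 2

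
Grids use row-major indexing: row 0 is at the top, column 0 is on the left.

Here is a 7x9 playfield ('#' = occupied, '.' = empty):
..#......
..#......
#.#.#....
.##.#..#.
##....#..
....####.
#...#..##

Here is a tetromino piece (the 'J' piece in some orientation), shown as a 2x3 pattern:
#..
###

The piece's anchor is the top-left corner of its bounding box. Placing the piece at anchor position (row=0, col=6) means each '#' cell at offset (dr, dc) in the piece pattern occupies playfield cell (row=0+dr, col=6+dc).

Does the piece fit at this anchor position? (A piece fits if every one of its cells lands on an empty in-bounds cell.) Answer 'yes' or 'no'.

Answer: yes

Derivation:
Check each piece cell at anchor (0, 6):
  offset (0,0) -> (0,6): empty -> OK
  offset (1,0) -> (1,6): empty -> OK
  offset (1,1) -> (1,7): empty -> OK
  offset (1,2) -> (1,8): empty -> OK
All cells valid: yes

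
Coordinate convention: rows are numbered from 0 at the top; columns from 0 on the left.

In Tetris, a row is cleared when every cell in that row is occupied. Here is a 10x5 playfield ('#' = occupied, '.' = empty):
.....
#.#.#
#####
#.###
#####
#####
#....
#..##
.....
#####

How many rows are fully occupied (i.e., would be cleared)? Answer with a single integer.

Answer: 4

Derivation:
Check each row:
  row 0: 5 empty cells -> not full
  row 1: 2 empty cells -> not full
  row 2: 0 empty cells -> FULL (clear)
  row 3: 1 empty cell -> not full
  row 4: 0 empty cells -> FULL (clear)
  row 5: 0 empty cells -> FULL (clear)
  row 6: 4 empty cells -> not full
  row 7: 2 empty cells -> not full
  row 8: 5 empty cells -> not full
  row 9: 0 empty cells -> FULL (clear)
Total rows cleared: 4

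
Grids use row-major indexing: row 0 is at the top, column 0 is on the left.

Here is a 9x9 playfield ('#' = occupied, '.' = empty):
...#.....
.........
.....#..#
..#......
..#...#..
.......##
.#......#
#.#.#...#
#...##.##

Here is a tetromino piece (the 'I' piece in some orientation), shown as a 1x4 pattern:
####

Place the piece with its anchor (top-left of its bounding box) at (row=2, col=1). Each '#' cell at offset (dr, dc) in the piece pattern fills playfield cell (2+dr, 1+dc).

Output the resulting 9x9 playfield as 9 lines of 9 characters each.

Answer: ...#.....
.........
.#####..#
..#......
..#...#..
.......##
.#......#
#.#.#...#
#...##.##

Derivation:
Fill (2+0,1+0) = (2,1)
Fill (2+0,1+1) = (2,2)
Fill (2+0,1+2) = (2,3)
Fill (2+0,1+3) = (2,4)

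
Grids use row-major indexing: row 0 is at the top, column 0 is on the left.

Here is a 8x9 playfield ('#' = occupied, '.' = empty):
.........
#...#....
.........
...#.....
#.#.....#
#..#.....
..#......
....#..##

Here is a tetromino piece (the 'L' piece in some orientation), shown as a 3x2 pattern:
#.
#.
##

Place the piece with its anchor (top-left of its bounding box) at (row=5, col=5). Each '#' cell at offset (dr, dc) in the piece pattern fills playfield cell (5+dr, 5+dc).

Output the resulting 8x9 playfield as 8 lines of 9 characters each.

Answer: .........
#...#....
.........
...#.....
#.#.....#
#..#.#...
..#..#...
....#####

Derivation:
Fill (5+0,5+0) = (5,5)
Fill (5+1,5+0) = (6,5)
Fill (5+2,5+0) = (7,5)
Fill (5+2,5+1) = (7,6)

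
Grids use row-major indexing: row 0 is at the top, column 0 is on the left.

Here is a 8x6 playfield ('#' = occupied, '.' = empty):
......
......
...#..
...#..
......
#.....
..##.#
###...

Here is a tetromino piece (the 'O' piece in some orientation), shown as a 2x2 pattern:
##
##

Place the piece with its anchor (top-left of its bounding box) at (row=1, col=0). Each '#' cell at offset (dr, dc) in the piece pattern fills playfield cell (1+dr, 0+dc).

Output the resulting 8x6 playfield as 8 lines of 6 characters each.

Fill (1+0,0+0) = (1,0)
Fill (1+0,0+1) = (1,1)
Fill (1+1,0+0) = (2,0)
Fill (1+1,0+1) = (2,1)

Answer: ......
##....
##.#..
...#..
......
#.....
..##.#
###...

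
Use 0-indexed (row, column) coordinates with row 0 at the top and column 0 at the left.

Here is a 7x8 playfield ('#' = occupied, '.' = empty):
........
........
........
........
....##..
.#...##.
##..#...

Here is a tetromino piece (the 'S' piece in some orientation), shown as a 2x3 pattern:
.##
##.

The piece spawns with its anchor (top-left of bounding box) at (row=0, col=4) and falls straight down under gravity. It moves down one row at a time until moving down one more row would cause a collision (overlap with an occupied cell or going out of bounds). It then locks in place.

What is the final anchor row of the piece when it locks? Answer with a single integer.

Answer: 2

Derivation:
Spawn at (row=0, col=4). Try each row:
  row 0: fits
  row 1: fits
  row 2: fits
  row 3: blocked -> lock at row 2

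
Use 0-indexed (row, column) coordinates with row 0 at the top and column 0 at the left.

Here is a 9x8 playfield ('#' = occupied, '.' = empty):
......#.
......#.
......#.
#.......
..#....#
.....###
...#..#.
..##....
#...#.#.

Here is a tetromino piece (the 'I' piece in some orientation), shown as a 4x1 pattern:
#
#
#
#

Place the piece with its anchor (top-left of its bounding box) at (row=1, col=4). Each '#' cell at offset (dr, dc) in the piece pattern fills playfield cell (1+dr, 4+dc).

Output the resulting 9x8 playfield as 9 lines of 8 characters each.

Answer: ......#.
....#.#.
....#.#.
#...#...
..#.#..#
.....###
...#..#.
..##....
#...#.#.

Derivation:
Fill (1+0,4+0) = (1,4)
Fill (1+1,4+0) = (2,4)
Fill (1+2,4+0) = (3,4)
Fill (1+3,4+0) = (4,4)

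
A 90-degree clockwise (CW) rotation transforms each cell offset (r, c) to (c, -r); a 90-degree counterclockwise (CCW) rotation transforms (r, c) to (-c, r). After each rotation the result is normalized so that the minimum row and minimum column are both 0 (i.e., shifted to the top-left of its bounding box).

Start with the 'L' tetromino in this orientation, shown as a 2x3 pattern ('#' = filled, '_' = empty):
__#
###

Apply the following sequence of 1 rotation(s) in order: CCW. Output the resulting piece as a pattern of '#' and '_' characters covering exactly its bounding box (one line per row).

Start:
__#
###
After rotation 1 (CCW):
##
_#
_#

Answer: ##
_#
_#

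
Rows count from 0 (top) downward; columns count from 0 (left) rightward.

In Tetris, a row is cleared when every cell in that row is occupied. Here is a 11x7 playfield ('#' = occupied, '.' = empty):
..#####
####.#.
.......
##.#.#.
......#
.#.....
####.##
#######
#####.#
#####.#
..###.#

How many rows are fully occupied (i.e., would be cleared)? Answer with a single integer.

Check each row:
  row 0: 2 empty cells -> not full
  row 1: 2 empty cells -> not full
  row 2: 7 empty cells -> not full
  row 3: 3 empty cells -> not full
  row 4: 6 empty cells -> not full
  row 5: 6 empty cells -> not full
  row 6: 1 empty cell -> not full
  row 7: 0 empty cells -> FULL (clear)
  row 8: 1 empty cell -> not full
  row 9: 1 empty cell -> not full
  row 10: 3 empty cells -> not full
Total rows cleared: 1

Answer: 1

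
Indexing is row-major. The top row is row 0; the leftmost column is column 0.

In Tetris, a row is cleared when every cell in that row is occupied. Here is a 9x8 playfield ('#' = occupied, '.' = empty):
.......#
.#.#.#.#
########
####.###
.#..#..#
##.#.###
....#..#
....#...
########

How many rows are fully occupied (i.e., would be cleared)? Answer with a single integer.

Check each row:
  row 0: 7 empty cells -> not full
  row 1: 4 empty cells -> not full
  row 2: 0 empty cells -> FULL (clear)
  row 3: 1 empty cell -> not full
  row 4: 5 empty cells -> not full
  row 5: 2 empty cells -> not full
  row 6: 6 empty cells -> not full
  row 7: 7 empty cells -> not full
  row 8: 0 empty cells -> FULL (clear)
Total rows cleared: 2

Answer: 2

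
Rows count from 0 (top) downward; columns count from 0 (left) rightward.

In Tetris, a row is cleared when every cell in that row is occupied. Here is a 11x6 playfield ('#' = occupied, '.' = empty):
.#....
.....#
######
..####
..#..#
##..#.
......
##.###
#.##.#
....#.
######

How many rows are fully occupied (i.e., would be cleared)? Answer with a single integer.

Answer: 2

Derivation:
Check each row:
  row 0: 5 empty cells -> not full
  row 1: 5 empty cells -> not full
  row 2: 0 empty cells -> FULL (clear)
  row 3: 2 empty cells -> not full
  row 4: 4 empty cells -> not full
  row 5: 3 empty cells -> not full
  row 6: 6 empty cells -> not full
  row 7: 1 empty cell -> not full
  row 8: 2 empty cells -> not full
  row 9: 5 empty cells -> not full
  row 10: 0 empty cells -> FULL (clear)
Total rows cleared: 2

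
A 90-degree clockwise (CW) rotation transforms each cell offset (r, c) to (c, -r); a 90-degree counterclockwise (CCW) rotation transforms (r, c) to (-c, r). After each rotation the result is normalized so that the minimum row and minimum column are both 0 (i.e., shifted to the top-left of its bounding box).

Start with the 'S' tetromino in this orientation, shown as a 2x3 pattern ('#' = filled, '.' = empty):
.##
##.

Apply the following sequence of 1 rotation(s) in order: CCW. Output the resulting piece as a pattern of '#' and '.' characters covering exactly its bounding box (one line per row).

Start:
.##
##.
After rotation 1 (CCW):
#.
##
.#

Answer: #.
##
.#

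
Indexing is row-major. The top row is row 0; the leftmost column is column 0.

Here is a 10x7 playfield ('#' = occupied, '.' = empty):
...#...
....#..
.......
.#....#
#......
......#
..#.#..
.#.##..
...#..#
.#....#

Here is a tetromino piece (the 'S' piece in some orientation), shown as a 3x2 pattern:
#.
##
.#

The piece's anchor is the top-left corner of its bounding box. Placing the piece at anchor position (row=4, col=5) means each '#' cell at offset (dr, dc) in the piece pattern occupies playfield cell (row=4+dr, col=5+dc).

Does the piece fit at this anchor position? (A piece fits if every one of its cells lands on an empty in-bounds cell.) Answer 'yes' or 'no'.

Check each piece cell at anchor (4, 5):
  offset (0,0) -> (4,5): empty -> OK
  offset (1,0) -> (5,5): empty -> OK
  offset (1,1) -> (5,6): occupied ('#') -> FAIL
  offset (2,1) -> (6,6): empty -> OK
All cells valid: no

Answer: no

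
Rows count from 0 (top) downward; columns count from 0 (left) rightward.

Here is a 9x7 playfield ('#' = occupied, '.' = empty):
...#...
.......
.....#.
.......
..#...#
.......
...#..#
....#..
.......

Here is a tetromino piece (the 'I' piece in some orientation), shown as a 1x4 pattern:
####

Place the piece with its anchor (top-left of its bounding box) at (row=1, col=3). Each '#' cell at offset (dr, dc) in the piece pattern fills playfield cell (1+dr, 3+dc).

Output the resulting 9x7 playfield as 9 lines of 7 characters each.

Answer: ...#...
...####
.....#.
.......
..#...#
.......
...#..#
....#..
.......

Derivation:
Fill (1+0,3+0) = (1,3)
Fill (1+0,3+1) = (1,4)
Fill (1+0,3+2) = (1,5)
Fill (1+0,3+3) = (1,6)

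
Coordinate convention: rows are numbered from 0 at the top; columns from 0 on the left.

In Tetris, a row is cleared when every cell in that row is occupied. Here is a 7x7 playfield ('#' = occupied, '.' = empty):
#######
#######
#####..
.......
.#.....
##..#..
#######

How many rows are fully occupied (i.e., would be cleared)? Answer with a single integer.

Answer: 3

Derivation:
Check each row:
  row 0: 0 empty cells -> FULL (clear)
  row 1: 0 empty cells -> FULL (clear)
  row 2: 2 empty cells -> not full
  row 3: 7 empty cells -> not full
  row 4: 6 empty cells -> not full
  row 5: 4 empty cells -> not full
  row 6: 0 empty cells -> FULL (clear)
Total rows cleared: 3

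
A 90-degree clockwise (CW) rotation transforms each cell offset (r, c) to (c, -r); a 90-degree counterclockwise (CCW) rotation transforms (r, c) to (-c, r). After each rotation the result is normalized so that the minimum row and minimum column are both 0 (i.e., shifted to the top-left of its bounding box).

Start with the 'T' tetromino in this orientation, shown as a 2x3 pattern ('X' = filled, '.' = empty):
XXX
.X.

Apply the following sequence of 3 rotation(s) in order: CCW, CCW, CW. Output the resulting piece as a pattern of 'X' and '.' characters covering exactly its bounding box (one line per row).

Answer: X.
XX
X.

Derivation:
Start:
XXX
.X.
After rotation 1 (CCW):
X.
XX
X.
After rotation 2 (CCW):
.X.
XXX
After rotation 3 (CW):
X.
XX
X.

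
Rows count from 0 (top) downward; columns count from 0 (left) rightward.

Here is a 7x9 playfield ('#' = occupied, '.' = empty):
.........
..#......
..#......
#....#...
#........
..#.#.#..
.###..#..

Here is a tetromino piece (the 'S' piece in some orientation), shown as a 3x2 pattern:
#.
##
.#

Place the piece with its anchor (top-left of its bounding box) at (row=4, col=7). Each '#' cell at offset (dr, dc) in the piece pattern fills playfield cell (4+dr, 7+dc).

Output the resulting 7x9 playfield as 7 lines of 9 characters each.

Answer: .........
..#......
..#......
#....#...
#......#.
..#.#.###
.###..#.#

Derivation:
Fill (4+0,7+0) = (4,7)
Fill (4+1,7+0) = (5,7)
Fill (4+1,7+1) = (5,8)
Fill (4+2,7+1) = (6,8)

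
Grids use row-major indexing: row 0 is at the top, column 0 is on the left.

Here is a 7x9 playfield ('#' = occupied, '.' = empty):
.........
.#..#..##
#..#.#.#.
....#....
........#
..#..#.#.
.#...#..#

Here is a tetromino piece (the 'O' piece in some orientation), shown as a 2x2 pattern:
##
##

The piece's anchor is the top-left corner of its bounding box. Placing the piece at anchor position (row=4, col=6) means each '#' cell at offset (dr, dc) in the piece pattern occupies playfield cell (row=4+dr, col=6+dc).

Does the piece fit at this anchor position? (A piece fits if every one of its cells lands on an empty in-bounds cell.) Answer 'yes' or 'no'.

Answer: no

Derivation:
Check each piece cell at anchor (4, 6):
  offset (0,0) -> (4,6): empty -> OK
  offset (0,1) -> (4,7): empty -> OK
  offset (1,0) -> (5,6): empty -> OK
  offset (1,1) -> (5,7): occupied ('#') -> FAIL
All cells valid: no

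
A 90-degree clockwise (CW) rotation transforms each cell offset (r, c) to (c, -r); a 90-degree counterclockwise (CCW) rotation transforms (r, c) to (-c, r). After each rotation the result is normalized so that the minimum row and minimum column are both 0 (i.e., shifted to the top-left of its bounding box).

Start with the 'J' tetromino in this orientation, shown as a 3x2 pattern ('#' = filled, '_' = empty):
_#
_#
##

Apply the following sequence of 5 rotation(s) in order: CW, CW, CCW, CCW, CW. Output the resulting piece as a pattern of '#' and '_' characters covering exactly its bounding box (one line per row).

Start:
_#
_#
##
After rotation 1 (CW):
#__
###
After rotation 2 (CW):
##
#_
#_
After rotation 3 (CCW):
#__
###
After rotation 4 (CCW):
_#
_#
##
After rotation 5 (CW):
#__
###

Answer: #__
###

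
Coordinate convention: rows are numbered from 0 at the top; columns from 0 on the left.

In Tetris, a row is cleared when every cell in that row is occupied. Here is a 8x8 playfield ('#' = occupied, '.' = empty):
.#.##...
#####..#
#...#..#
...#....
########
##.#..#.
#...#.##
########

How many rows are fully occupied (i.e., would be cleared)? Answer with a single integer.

Check each row:
  row 0: 5 empty cells -> not full
  row 1: 2 empty cells -> not full
  row 2: 5 empty cells -> not full
  row 3: 7 empty cells -> not full
  row 4: 0 empty cells -> FULL (clear)
  row 5: 4 empty cells -> not full
  row 6: 4 empty cells -> not full
  row 7: 0 empty cells -> FULL (clear)
Total rows cleared: 2

Answer: 2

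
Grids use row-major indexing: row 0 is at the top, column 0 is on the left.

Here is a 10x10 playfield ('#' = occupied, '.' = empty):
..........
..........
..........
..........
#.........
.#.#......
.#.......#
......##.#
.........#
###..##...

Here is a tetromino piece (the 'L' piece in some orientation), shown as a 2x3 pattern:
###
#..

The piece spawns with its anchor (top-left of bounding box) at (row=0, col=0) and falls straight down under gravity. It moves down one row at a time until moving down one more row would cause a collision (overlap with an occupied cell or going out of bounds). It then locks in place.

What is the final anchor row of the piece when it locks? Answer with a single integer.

Spawn at (row=0, col=0). Try each row:
  row 0: fits
  row 1: fits
  row 2: fits
  row 3: blocked -> lock at row 2

Answer: 2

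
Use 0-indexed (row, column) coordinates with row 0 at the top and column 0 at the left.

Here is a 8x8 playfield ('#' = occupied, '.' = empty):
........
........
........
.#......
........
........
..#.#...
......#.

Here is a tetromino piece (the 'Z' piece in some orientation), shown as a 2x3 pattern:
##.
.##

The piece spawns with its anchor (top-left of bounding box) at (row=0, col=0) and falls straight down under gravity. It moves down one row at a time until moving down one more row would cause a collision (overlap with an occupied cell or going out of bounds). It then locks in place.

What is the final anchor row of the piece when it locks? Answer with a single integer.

Answer: 1

Derivation:
Spawn at (row=0, col=0). Try each row:
  row 0: fits
  row 1: fits
  row 2: blocked -> lock at row 1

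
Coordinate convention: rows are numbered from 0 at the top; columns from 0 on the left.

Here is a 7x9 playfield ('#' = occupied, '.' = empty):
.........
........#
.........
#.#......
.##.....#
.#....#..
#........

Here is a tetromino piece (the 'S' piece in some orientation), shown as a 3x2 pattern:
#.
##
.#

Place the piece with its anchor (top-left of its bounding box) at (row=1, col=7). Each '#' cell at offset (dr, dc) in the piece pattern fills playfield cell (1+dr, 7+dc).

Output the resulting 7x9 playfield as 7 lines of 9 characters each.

Fill (1+0,7+0) = (1,7)
Fill (1+1,7+0) = (2,7)
Fill (1+1,7+1) = (2,8)
Fill (1+2,7+1) = (3,8)

Answer: .........
.......##
.......##
#.#.....#
.##.....#
.#....#..
#........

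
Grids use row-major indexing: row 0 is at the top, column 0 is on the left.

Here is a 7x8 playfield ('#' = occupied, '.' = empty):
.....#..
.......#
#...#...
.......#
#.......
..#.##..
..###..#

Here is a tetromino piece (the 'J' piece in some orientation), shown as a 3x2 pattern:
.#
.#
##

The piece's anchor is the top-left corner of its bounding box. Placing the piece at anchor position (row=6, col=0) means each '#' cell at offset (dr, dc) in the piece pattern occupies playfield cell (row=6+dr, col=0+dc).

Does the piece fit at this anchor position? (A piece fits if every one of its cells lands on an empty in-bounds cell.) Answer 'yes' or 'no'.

Answer: no

Derivation:
Check each piece cell at anchor (6, 0):
  offset (0,1) -> (6,1): empty -> OK
  offset (1,1) -> (7,1): out of bounds -> FAIL
  offset (2,0) -> (8,0): out of bounds -> FAIL
  offset (2,1) -> (8,1): out of bounds -> FAIL
All cells valid: no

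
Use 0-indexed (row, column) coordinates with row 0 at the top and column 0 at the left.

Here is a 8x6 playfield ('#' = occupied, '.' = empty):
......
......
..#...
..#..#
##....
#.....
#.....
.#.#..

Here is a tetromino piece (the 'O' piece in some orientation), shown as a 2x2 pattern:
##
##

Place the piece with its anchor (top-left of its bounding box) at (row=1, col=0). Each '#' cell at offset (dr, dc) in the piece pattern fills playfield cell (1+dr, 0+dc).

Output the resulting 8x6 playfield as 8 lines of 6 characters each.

Answer: ......
##....
###...
..#..#
##....
#.....
#.....
.#.#..

Derivation:
Fill (1+0,0+0) = (1,0)
Fill (1+0,0+1) = (1,1)
Fill (1+1,0+0) = (2,0)
Fill (1+1,0+1) = (2,1)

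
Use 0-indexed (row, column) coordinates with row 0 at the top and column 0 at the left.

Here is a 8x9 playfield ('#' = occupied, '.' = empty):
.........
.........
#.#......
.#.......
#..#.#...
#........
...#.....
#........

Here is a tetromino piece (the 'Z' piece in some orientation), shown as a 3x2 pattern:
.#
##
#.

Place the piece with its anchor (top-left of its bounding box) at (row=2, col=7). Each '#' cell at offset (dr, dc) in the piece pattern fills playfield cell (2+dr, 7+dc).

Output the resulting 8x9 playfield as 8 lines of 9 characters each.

Fill (2+0,7+1) = (2,8)
Fill (2+1,7+0) = (3,7)
Fill (2+1,7+1) = (3,8)
Fill (2+2,7+0) = (4,7)

Answer: .........
.........
#.#.....#
.#.....##
#..#.#.#.
#........
...#.....
#........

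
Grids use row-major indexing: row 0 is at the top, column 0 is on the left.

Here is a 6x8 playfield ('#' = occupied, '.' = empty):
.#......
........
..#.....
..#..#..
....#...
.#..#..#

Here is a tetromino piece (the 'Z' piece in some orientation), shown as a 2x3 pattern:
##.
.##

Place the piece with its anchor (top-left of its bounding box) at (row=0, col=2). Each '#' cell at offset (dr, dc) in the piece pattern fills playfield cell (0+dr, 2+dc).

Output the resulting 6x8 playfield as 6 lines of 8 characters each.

Fill (0+0,2+0) = (0,2)
Fill (0+0,2+1) = (0,3)
Fill (0+1,2+1) = (1,3)
Fill (0+1,2+2) = (1,4)

Answer: .###....
...##...
..#.....
..#..#..
....#...
.#..#..#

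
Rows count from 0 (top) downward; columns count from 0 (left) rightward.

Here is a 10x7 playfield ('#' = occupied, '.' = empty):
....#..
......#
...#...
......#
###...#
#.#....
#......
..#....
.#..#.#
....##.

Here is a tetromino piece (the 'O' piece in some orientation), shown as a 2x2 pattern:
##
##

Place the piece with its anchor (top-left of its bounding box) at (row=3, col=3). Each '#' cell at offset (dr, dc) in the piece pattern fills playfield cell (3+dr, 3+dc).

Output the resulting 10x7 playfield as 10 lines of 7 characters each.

Answer: ....#..
......#
...#...
...##.#
#####.#
#.#....
#......
..#....
.#..#.#
....##.

Derivation:
Fill (3+0,3+0) = (3,3)
Fill (3+0,3+1) = (3,4)
Fill (3+1,3+0) = (4,3)
Fill (3+1,3+1) = (4,4)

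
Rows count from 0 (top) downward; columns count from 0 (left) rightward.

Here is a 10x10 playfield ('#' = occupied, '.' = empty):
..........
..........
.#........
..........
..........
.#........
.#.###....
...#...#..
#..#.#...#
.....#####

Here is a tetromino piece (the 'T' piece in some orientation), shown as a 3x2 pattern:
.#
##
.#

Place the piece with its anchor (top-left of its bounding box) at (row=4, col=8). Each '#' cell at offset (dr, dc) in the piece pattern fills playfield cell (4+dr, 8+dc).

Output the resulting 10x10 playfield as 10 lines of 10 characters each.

Fill (4+0,8+1) = (4,9)
Fill (4+1,8+0) = (5,8)
Fill (4+1,8+1) = (5,9)
Fill (4+2,8+1) = (6,9)

Answer: ..........
..........
.#........
..........
.........#
.#......##
.#.###...#
...#...#..
#..#.#...#
.....#####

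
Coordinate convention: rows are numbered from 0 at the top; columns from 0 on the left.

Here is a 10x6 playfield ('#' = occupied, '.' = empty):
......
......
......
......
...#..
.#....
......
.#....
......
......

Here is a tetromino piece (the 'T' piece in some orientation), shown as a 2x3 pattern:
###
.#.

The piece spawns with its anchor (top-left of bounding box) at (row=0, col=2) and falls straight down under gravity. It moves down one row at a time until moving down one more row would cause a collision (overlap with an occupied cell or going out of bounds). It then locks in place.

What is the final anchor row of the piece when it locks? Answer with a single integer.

Spawn at (row=0, col=2). Try each row:
  row 0: fits
  row 1: fits
  row 2: fits
  row 3: blocked -> lock at row 2

Answer: 2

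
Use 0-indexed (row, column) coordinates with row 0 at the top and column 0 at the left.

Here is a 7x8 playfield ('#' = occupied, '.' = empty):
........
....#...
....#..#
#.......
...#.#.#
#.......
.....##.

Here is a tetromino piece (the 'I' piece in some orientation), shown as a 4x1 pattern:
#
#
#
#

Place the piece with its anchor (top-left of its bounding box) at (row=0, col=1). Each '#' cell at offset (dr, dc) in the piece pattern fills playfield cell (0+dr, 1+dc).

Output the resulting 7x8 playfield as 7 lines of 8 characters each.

Fill (0+0,1+0) = (0,1)
Fill (0+1,1+0) = (1,1)
Fill (0+2,1+0) = (2,1)
Fill (0+3,1+0) = (3,1)

Answer: .#......
.#..#...
.#..#..#
##......
...#.#.#
#.......
.....##.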